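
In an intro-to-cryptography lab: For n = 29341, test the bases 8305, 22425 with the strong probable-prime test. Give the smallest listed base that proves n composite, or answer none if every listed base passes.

8305

n − 1 = 29340 = 2^2 · 7335, so s = 2 and d = 7335.
Base 8305: x_0 = 8305^7335 mod 29341 = 6284. x_0 is neither 1 nor 29340, so continue squaring. x_1 = 6284^2 mod 29341 = 25011. Reached i = s−1 = 1 without hitting −1: 8305 is a Miller–Rabin witness and 29341 is composite.
Base 22425: x_0 = 22425^7335 mod 29341 = 3588. x_0 is neither 1 nor 29340, so continue squaring. x_1 = 3588^2 mod 29341 = 22386. Reached i = s−1 = 1 without hitting −1: 22425 is a Miller–Rabin witness and 29341 is composite.
The smallest witness among the given bases is 8305.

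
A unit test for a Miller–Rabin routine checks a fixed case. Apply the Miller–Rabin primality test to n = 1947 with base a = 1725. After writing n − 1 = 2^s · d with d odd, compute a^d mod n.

1257

n − 1 = 1946 = 2^1 · 973, so s = 1 and d = 973.
Repeated squaring mod 1947: 1725^1 ≡ 1725, 1725^2 ≡ 609, 1725^4 ≡ 951, 1725^8 ≡ 993, 1725^16 ≡ 867, 1725^32 ≡ 147, 1725^64 ≡ 192, 1725^128 ≡ 1818, 1725^256 ≡ 1065, 1725^512 ≡ 1071.
973 = 512 + 256 + 128 + 64 + 8 + 4 + 1, so 1725^973 ≡ 1071·1065·1818·192·993·951·1725 ≡ 1257 (mod 1947).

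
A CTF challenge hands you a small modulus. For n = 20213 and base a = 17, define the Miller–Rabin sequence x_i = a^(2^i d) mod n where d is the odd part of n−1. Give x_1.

n − 1 = 20212 = 2^2 · 5053, so s = 2 and d = 5053.
By repeated squaring, 17^5053 ≡ 2482 (mod 20213).
x_0 = 2482.
x_1 = 2482^2 mod 20213 = 15572.

15572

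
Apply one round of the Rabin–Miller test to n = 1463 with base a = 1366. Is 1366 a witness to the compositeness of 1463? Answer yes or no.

yes

n − 1 = 1462 = 2^1 · 731, so s = 1 and d = 731.
x_0 = 1366^731 mod 1463 = 365.
x_0 ∉ {1, 1462} and s = 1, so 1366 is a Miller–Rabin witness and 1463 is composite.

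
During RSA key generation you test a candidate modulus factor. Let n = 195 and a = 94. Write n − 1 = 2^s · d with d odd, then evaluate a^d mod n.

94

n − 1 = 194 = 2^1 · 97, so s = 1 and d = 97.
Repeated squaring mod 195: 94^1 ≡ 94, 94^2 ≡ 61, 94^4 ≡ 16, 94^8 ≡ 61, 94^16 ≡ 16, 94^32 ≡ 61, 94^64 ≡ 16.
97 = 64 + 32 + 1, so 94^97 ≡ 16·61·94 ≡ 94 (mod 195).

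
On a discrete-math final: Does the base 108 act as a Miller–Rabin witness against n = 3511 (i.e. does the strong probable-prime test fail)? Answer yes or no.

n − 1 = 3510 = 2^1 · 1755, so s = 1 and d = 1755.
Repeated squaring mod 3511: 108^1 ≡ 108, 108^2 ≡ 1131, 108^4 ≡ 1157, 108^8 ≡ 958, 108^16 ≡ 1393, 108^32 ≡ 2377, 108^64 ≡ 930, 108^128 ≡ 1194, 108^256 ≡ 170, 108^512 ≡ 812, 108^1024 ≡ 2787.
1755 = 1024 + 512 + 128 + 64 + 16 + 8 + 2 + 1, so 108^1755 ≡ 2787·812·1194·930·1393·958·1131·108 ≡ 3510 (mod 3511).
x_0 = 108^1755 mod 3511 = 3510.
x_0 = 3510 ≡ −1, so 108 is not a witness.

no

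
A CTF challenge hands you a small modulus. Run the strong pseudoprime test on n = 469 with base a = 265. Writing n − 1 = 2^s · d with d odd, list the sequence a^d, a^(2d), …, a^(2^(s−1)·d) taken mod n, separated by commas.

n − 1 = 468 = 2^2 · 117, so s = 2 and d = 117.
x_0 = 265^117 mod 469 = 426.
x_1 = 426^2 mod 469 = 442.

426, 442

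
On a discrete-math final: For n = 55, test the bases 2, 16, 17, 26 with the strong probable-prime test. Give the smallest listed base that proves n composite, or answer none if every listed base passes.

2

n − 1 = 54 = 2^1 · 27, so s = 1 and d = 27.
Base 2: x_0 = 2^27 mod 55 = 18. x_0 ∉ {1, 54} and s = 1, so 2 is a Miller–Rabin witness and 55 is composite.
Base 16: x_0 = 16^27 mod 55 = 36. x_0 ∉ {1, 54} and s = 1, so 16 is a Miller–Rabin witness and 55 is composite.
Base 17: x_0 = 17^27 mod 55 = 8. x_0 ∉ {1, 54} and s = 1, so 17 is a Miller–Rabin witness and 55 is composite.
Base 26: x_0 = 26^27 mod 55 = 16. x_0 ∉ {1, 54} and s = 1, so 26 is a Miller–Rabin witness and 55 is composite.
The smallest witness among the given bases is 2.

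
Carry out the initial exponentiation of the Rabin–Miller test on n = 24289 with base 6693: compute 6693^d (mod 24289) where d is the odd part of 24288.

2856

n − 1 = 24288 = 2^5 · 759, so s = 5 and d = 759.
By repeated squaring, 6693^759 ≡ 2856 (mod 24289).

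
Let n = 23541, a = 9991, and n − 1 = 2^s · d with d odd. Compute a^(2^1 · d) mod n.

9403

n − 1 = 23540 = 2^2 · 5885, so s = 2 and d = 5885.
x_0 = 9991^5885 mod 23541 = 7207.
x_1 = 7207^2 mod 23541 = 9403.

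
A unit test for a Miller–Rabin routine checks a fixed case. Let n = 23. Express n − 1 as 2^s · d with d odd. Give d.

Halving: 22 → 11; 11 is odd.
So 22 = 2^1 · 11.

11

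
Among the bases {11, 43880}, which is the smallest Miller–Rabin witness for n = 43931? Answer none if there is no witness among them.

n − 1 = 43930 = 2^1 · 21965, so s = 1 and d = 21965.
Base 11: x_0 = 11^21965 mod 43931 = 16748. x_0 ∉ {1, 43930} and s = 1, so 11 is a Miller–Rabin witness and 43931 is composite.
Base 43880: x_0 = 43880^21965 mod 43931 = 40818. x_0 ∉ {1, 43930} and s = 1, so 43880 is a Miller–Rabin witness and 43931 is composite.
The smallest witness among the given bases is 11.

11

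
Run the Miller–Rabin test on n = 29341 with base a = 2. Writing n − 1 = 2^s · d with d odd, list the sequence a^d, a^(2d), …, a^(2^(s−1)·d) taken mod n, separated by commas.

26424, 29340

n − 1 = 29340 = 2^2 · 7335, so s = 2 and d = 7335.
x_0 = 2^7335 mod 29341 = 26424.
x_1 = 26424^2 mod 29341 = 29340.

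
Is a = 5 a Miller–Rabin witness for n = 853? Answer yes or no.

no

n − 1 = 852 = 2^2 · 213, so s = 2 and d = 213.
Repeated squaring mod 853: 5^1 ≡ 5, 5^2 ≡ 25, 5^4 ≡ 625, 5^8 ≡ 804, 5^16 ≡ 695, 5^32 ≡ 227, 5^64 ≡ 349, 5^128 ≡ 675.
213 = 128 + 64 + 16 + 4 + 1, so 5^213 ≡ 675·349·695·625·5 ≡ 520 (mod 853).
x_0 = 5^213 mod 853 = 520.
x_0 is neither 1 nor 852, so continue squaring.
x_1 = 520^2 mod 853 = 852.
x_1 ≡ −1, so 5 is not a witness.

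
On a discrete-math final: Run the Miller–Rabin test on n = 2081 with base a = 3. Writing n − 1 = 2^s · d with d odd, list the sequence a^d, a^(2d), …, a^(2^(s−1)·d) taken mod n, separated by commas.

888, 1926, 1134, 1979, 2080

n − 1 = 2080 = 2^5 · 65, so s = 5 and d = 65.
x_0 = 3^65 mod 2081 = 888.
x_1 = 888^2 mod 2081 = 1926.
x_2 = 1926^2 mod 2081 = 1134.
x_3 = 1134^2 mod 2081 = 1979.
x_4 = 1979^2 mod 2081 = 2080.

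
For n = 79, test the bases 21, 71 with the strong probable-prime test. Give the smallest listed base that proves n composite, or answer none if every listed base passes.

n − 1 = 78 = 2^1 · 39, so s = 1 and d = 39.
Base 21: x_0 = 21^39 mod 79 = 1. x_0 = 1, so 21 is not a witness.
Base 71: x_0 = 71^39 mod 79 = 78. x_0 = 78 ≡ −1, so 71 is not a witness.
No listed base is a witness for 79.

none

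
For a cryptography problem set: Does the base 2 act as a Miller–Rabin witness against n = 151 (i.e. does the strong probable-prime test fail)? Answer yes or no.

no

n − 1 = 150 = 2^1 · 75, so s = 1 and d = 75.
Repeated squaring mod 151: 2^1 ≡ 2, 2^2 ≡ 4, 2^4 ≡ 16, 2^8 ≡ 105, 2^16 ≡ 2, 2^32 ≡ 4, 2^64 ≡ 16.
75 = 64 + 8 + 2 + 1, so 2^75 ≡ 16·105·4·2 ≡ 1 (mod 151).
x_0 = 2^75 mod 151 = 1.
x_0 = 1, so 2 is not a witness.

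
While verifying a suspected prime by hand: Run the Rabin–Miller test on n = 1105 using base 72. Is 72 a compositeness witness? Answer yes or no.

n − 1 = 1104 = 2^4 · 69, so s = 4 and d = 69.
x_0 = 72^69 mod 1105 = 242.
x_0 is neither 1 nor 1104, so continue squaring.
x_1 = 242^2 mod 1105 = 1104.
x_1 ≡ −1, so 72 is not a witness.

no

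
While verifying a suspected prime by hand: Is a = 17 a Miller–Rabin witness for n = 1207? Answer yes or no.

yes

n − 1 = 1206 = 2^1 · 603, so s = 1 and d = 603.
Repeated squaring mod 1207: 17^1 ≡ 17, 17^2 ≡ 289, 17^4 ≡ 238, 17^8 ≡ 1122, 17^16 ≡ 1190, 17^32 ≡ 289, 17^64 ≡ 238, 17^128 ≡ 1122, 17^256 ≡ 1190, 17^512 ≡ 289.
603 = 512 + 64 + 16 + 8 + 2 + 1, so 17^603 ≡ 289·238·1190·1122·289·17 ≡ 85 (mod 1207).
x_0 = 17^603 mod 1207 = 85.
x_0 ∉ {1, 1206} and s = 1, so 17 is a Miller–Rabin witness and 1207 is composite.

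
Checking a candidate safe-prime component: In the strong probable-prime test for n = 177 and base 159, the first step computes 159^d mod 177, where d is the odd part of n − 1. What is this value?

78

n − 1 = 176 = 2^4 · 11, so s = 4 and d = 11.
159^11 mod 177 = 78.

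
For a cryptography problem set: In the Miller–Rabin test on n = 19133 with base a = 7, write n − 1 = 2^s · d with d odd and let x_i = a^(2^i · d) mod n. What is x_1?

n − 1 = 19132 = 2^2 · 4783, so s = 2 and d = 4783.
x_0 = 7^4783 mod 19133 = 18323.
x_1 = 18323^2 mod 19133 = 5578.

5578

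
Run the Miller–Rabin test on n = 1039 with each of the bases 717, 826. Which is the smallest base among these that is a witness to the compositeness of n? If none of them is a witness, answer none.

none

n − 1 = 1038 = 2^1 · 519, so s = 1 and d = 519.
Base 717: x_0 = 717^519 mod 1039 = 1. x_0 = 1, so 717 is not a witness.
Base 826: x_0 = 826^519 mod 1039 = 1038. x_0 = 1038 ≡ −1, so 826 is not a witness.
No listed base is a witness for 1039.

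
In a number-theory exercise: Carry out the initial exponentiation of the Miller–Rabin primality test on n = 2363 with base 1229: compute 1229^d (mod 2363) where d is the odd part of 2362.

1125

n − 1 = 2362 = 2^1 · 1181, so s = 1 and d = 1181.
Repeated squaring mod 2363: 1229^1 ≡ 1229, 1229^2 ≡ 484, 1229^4 ≡ 319, 1229^8 ≡ 152, 1229^16 ≡ 1837, 1229^32 ≡ 205, 1229^64 ≡ 1854, 1229^128 ≡ 1514, 1229^256 ≡ 86, 1229^512 ≡ 307, 1229^1024 ≡ 2092.
1181 = 1024 + 128 + 16 + 8 + 4 + 1, so 1229^1181 ≡ 2092·1514·1837·152·319·1229 ≡ 1125 (mod 2363).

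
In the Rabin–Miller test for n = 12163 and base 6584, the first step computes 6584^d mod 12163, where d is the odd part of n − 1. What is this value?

n − 1 = 12162 = 2^1 · 6081, so s = 1 and d = 6081.
Repeated squaring mod 12163: 6584^1 ≡ 6584, 6584^2 ≡ 124, 6584^4 ≡ 3213, 6584^8 ≡ 9145, 6584^16 ≡ 10400, 6584^32 ≡ 6604, 6584^64 ≡ 8461, 6584^128 ≡ 9266, 6584^256 ≡ 139, 6584^512 ≡ 7158, 6584^1024 ≡ 6408, 6584^2048 ≡ 176, 6584^4096 ≡ 6650.
6081 = 4096 + 1024 + 512 + 256 + 128 + 64 + 1, so 6584^6081 ≡ 6650·6408·7158·139·9266·8461·6584 ≡ 1 (mod 12163).

1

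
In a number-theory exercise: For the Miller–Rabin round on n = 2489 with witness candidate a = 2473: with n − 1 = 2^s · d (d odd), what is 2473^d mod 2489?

n − 1 = 2488 = 2^3 · 311, so s = 3 and d = 311.
2473^311 mod 2489 = 1953.

1953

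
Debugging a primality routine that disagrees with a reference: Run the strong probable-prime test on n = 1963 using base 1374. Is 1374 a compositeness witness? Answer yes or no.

n − 1 = 1962 = 2^1 · 981, so s = 1 and d = 981.
Repeated squaring mod 1963: 1374^1 ≡ 1374, 1374^2 ≡ 1433, 1374^4 ≡ 191, 1374^8 ≡ 1147, 1374^16 ≡ 399, 1374^32 ≡ 198, 1374^64 ≡ 1907, 1374^128 ≡ 1173, 1374^256 ≡ 1829, 1374^512 ≡ 289.
981 = 512 + 256 + 128 + 64 + 16 + 4 + 1, so 1374^981 ≡ 289·1829·1173·1907·399·191·1374 ≡ 664 (mod 1963).
x_0 = 1374^981 mod 1963 = 664.
x_0 ∉ {1, 1962} and s = 1, so 1374 is a Miller–Rabin witness and 1963 is composite.

yes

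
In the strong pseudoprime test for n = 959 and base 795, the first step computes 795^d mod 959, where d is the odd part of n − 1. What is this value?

366

n − 1 = 958 = 2^1 · 479, so s = 1 and d = 479.
795^479 mod 959 = 366.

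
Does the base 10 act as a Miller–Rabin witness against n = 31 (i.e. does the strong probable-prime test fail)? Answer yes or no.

n − 1 = 30 = 2^1 · 15, so s = 1 and d = 15.
x_0 = 10^15 mod 31 = 1.
x_0 = 1, so 10 is not a witness.

no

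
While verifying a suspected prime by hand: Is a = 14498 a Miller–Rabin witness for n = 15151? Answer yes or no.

n − 1 = 15150 = 2^1 · 7575, so s = 1 and d = 7575.
x_0 = 14498^7575 mod 15151 = 1.
x_0 = 1, so 14498 is not a witness.

no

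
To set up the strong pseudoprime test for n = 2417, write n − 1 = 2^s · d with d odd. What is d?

151

Halving: 2416 → 1208 → 604 → 302 → 151; 151 is odd.
So 2416 = 2^4 · 151.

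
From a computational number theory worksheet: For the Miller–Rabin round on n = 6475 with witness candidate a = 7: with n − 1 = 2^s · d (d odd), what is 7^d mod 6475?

4207

n − 1 = 6474 = 2^1 · 3237, so s = 1 and d = 3237.
7^3237 mod 6475 = 4207.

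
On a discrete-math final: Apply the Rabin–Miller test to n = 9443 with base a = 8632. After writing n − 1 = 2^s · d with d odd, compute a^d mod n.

n − 1 = 9442 = 2^1 · 4721, so s = 1 and d = 4721.
Repeated squaring mod 9443: 8632^1 ≡ 8632, 8632^2 ≡ 6154, 8632^4 ≡ 5286, 8632^8 ≡ 9402, 8632^16 ≡ 1681, 8632^32 ≡ 2304, 8632^64 ≡ 1450, 8632^128 ≡ 6154, 8632^256 ≡ 5286, 8632^512 ≡ 9402, 8632^1024 ≡ 1681, 8632^2048 ≡ 2304, 8632^4096 ≡ 1450.
4721 = 4096 + 512 + 64 + 32 + 16 + 1, so 8632^4721 ≡ 1450·9402·1450·2304·1681·8632 ≡ 974 (mod 9443).

974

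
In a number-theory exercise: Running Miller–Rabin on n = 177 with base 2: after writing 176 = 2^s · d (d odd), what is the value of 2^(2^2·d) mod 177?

154

n − 1 = 176 = 2^4 · 11, so s = 4 and d = 11.
x_0 = 2^11 mod 177 = 101.
x_1 = 101^2 mod 177 = 112.
x_2 = 112^2 mod 177 = 154.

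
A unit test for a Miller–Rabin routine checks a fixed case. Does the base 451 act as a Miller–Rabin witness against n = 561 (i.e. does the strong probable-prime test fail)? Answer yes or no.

yes

n − 1 = 560 = 2^4 · 35, so s = 4 and d = 35.
x_0 = 451^35 mod 561 = 253.
x_0 is neither 1 nor 560, so continue squaring.
x_1 = 253^2 mod 561 = 55.
x_2 = 55^2 mod 561 = 220.
x_3 = 220^2 mod 561 = 154.
Reached i = s−1 = 3 without hitting −1: 451 is a Miller–Rabin witness and 561 is composite.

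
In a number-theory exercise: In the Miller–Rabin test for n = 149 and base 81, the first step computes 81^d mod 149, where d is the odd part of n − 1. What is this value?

n − 1 = 148 = 2^2 · 37, so s = 2 and d = 37.
81^37 mod 149 = 1.

1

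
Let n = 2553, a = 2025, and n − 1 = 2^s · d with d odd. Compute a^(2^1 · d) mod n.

507

n − 1 = 2552 = 2^3 · 319, so s = 3 and d = 319.
x_0 = 2025^319 mod 2553 = 2025.
x_1 = 2025^2 mod 2553 = 507.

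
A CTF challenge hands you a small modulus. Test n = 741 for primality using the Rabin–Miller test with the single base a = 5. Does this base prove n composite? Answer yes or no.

yes

n − 1 = 740 = 2^2 · 185, so s = 2 and d = 185.
x_0 = 5^185 mod 741 = 161.
x_0 is neither 1 nor 740, so continue squaring.
x_1 = 161^2 mod 741 = 727.
Reached i = s−1 = 1 without hitting −1: 5 is a Miller–Rabin witness and 741 is composite.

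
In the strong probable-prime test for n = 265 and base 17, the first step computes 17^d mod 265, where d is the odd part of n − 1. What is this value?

112

n − 1 = 264 = 2^3 · 33, so s = 3 and d = 33.
17^33 mod 265 = 112.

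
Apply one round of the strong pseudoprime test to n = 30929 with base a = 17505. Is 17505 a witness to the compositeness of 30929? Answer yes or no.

n − 1 = 30928 = 2^4 · 1933, so s = 4 and d = 1933.
x_0 = 17505^1933 mod 30929 = 30906.
x_0 is neither 1 nor 30928, so continue squaring.
x_1 = 30906^2 mod 30929 = 529.
x_2 = 529^2 mod 30929 = 1480.
x_3 = 1480^2 mod 30929 = 25370.
Reached i = s−1 = 3 without hitting −1: 17505 is a Miller–Rabin witness and 30929 is composite.

yes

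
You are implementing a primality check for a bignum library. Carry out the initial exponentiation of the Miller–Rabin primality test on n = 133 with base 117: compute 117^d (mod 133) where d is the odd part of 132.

n − 1 = 132 = 2^2 · 33, so s = 2 and d = 33.
Repeated squaring mod 133: 117^1 ≡ 117, 117^2 ≡ 123, 117^4 ≡ 100, 117^8 ≡ 25, 117^16 ≡ 93, 117^32 ≡ 4.
33 = 32 + 1, so 117^33 ≡ 4·117 ≡ 69 (mod 133).

69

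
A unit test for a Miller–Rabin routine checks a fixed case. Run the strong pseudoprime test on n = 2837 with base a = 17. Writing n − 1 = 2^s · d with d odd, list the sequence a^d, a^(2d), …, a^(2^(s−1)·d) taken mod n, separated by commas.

1, 1

n − 1 = 2836 = 2^2 · 709, so s = 2 and d = 709.
x_0 = 17^709 mod 2837 = 1.
x_1 = 1^2 mod 2837 = 1.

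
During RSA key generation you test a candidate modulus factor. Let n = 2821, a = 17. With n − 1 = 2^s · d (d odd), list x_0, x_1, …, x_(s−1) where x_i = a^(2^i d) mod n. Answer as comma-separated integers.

n − 1 = 2820 = 2^2 · 705, so s = 2 and d = 705.
x_0 = 17^705 mod 2821 = 2820.
x_1 = 2820^2 mod 2821 = 1.

2820, 1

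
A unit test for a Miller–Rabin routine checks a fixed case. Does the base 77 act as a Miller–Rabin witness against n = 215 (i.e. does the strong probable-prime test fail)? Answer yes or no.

yes

n − 1 = 214 = 2^1 · 107, so s = 1 and d = 107.
x_0 = 77^107 mod 215 = 48.
x_0 ∉ {1, 214} and s = 1, so 77 is a Miller–Rabin witness and 215 is composite.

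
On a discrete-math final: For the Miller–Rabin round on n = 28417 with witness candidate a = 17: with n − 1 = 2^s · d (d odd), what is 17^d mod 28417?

n − 1 = 28416 = 2^8 · 111, so s = 8 and d = 111.
17^111 mod 28417 = 22832.

22832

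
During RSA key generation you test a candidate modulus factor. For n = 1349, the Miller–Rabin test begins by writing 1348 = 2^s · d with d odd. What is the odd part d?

Halving: 1348 → 674 → 337; 337 is odd.
So 1348 = 2^2 · 337.

337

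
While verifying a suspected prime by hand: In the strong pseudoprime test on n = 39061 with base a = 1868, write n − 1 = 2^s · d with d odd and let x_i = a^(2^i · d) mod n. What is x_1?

12926

n − 1 = 39060 = 2^2 · 9765, so s = 2 and d = 9765.
By repeated squaring, 1868^9765 ≡ 19779 (mod 39061).
x_0 = 19779.
x_1 = 19779^2 mod 39061 = 12926.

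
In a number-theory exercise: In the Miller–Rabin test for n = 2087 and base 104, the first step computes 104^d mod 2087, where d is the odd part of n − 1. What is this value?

2086

n − 1 = 2086 = 2^1 · 1043, so s = 1 and d = 1043.
104^1043 mod 2087 = 2086.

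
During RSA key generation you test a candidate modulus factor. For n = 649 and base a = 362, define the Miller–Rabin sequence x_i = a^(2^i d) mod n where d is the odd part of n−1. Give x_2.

331

n − 1 = 648 = 2^3 · 81, so s = 3 and d = 81.
x_0 = 362^81 mod 649 = 219.
x_1 = 219^2 mod 649 = 584.
x_2 = 584^2 mod 649 = 331.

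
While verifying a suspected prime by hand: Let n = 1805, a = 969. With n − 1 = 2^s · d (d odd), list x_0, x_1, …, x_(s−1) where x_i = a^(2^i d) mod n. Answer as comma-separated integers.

n − 1 = 1804 = 2^2 · 451, so s = 2 and d = 451.
x_0 = 969^451 mod 1805 = 1444.
x_1 = 1444^2 mod 1805 = 361.

1444, 361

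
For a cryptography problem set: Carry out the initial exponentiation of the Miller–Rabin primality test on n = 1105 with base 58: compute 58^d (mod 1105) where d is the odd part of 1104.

538

n − 1 = 1104 = 2^4 · 69, so s = 4 and d = 69.
58^69 mod 1105 = 538.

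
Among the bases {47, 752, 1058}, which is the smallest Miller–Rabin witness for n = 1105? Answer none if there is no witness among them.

n − 1 = 1104 = 2^4 · 69, so s = 4 and d = 69.
Base 47: x_0 = 47^69 mod 1105 = 47. x_0 is neither 1 nor 1104, so continue squaring. x_1 = 47^2 mod 1105 = 1104. x_1 ≡ −1, so 47 is not a witness.
Base 752: x_0 = 752^69 mod 1105 = 242. x_0 is neither 1 nor 1104, so continue squaring. x_1 = 242^2 mod 1105 = 1104. x_1 ≡ −1, so 752 is not a witness.
Base 1058: x_0 = 1058^69 mod 1105 = 1058. x_0 is neither 1 nor 1104, so continue squaring. x_1 = 1058^2 mod 1105 = 1104. x_1 ≡ −1, so 1058 is not a witness.
No listed base is a witness for 1105.

none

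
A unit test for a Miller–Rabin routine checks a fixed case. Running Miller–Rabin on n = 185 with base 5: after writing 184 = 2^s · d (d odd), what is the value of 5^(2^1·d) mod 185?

n − 1 = 184 = 2^3 · 23, so s = 3 and d = 23.
x_0 = 5^23 mod 185 = 20.
x_1 = 20^2 mod 185 = 30.

30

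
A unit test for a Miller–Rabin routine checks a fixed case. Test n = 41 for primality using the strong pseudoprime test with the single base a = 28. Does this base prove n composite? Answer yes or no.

n − 1 = 40 = 2^3 · 5, so s = 3 and d = 5.
Repeated squaring mod 41: 28^1 ≡ 28, 28^2 ≡ 5, 28^4 ≡ 25.
5 = 4 + 1, so 28^5 ≡ 25·28 ≡ 3 (mod 41).
x_0 = 28^5 mod 41 = 3.
x_0 is neither 1 nor 40, so continue squaring.
x_1 = 3^2 mod 41 = 9.
x_2 = 9^2 mod 41 = 40.
x_2 ≡ −1, so 28 is not a witness.

no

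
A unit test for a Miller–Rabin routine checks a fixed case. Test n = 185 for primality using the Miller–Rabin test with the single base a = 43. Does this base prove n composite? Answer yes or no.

no

n − 1 = 184 = 2^3 · 23, so s = 3 and d = 23.
Repeated squaring mod 185: 43^1 ≡ 43, 43^2 ≡ 184, 43^4 ≡ 1, 43^8 ≡ 1, 43^16 ≡ 1.
23 = 16 + 4 + 2 + 1, so 43^23 ≡ 1·1·184·43 ≡ 142 (mod 185).
x_0 = 43^23 mod 185 = 142.
x_0 is neither 1 nor 184, so continue squaring.
x_1 = 142^2 mod 185 = 184.
x_1 ≡ −1, so 43 is not a witness.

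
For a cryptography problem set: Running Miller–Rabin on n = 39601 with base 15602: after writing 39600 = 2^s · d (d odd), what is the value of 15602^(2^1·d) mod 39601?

n − 1 = 39600 = 2^4 · 2475, so s = 4 and d = 2475.
By repeated squaring, 15602^2475 ≡ 36418 (mod 39601).
x_0 = 36418.
x_1 = 36418^2 mod 39601 = 33234.

33234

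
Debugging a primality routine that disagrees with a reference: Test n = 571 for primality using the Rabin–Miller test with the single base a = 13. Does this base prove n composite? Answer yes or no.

no

n − 1 = 570 = 2^1 · 285, so s = 1 and d = 285.
x_0 = 13^285 mod 571 = 1.
x_0 = 1, so 13 is not a witness.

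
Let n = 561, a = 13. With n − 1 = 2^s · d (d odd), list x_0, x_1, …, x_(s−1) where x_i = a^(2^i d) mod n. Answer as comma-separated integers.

208, 67, 1, 1

n − 1 = 560 = 2^4 · 35, so s = 4 and d = 35.
x_0 = 13^35 mod 561 = 208.
x_1 = 208^2 mod 561 = 67.
x_2 = 67^2 mod 561 = 1.
x_3 = 1^2 mod 561 = 1.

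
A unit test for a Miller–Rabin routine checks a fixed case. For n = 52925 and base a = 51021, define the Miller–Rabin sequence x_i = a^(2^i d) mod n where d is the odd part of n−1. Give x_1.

n − 1 = 52924 = 2^2 · 13231, so s = 2 and d = 13231.
Repeated squaring mod 52925: 51021^1 ≡ 51021, 51021^2 ≡ 26316, 51021^4 ≡ 8231, 51021^8 ≡ 5361, 51021^16 ≡ 2046, 51021^32 ≡ 5041, 51021^64 ≡ 7681, 51021^128 ≡ 39311, 51021^256 ≡ 50571, 51021^512 ≡ 37116, 51021^1024 ≡ 12631, 51021^2048 ≡ 26211, 51021^4096 ≡ 50021, 51021^8192 ≡ 18141.
13231 = 8192 + 4096 + 512 + 256 + 128 + 32 + 8 + 4 + 2 + 1, so 51021^13231 ≡ 18141·50021·37116·50571·39311·5041·5361·8231·26316·51021 ≡ 4021 (mod 52925).
x_0 = 4021.
x_1 = 4021^2 mod 52925 = 26316.

26316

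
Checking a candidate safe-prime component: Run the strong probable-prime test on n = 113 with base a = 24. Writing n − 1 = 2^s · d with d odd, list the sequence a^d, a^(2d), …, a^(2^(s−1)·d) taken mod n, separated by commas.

n − 1 = 112 = 2^4 · 7, so s = 4 and d = 7.
x_0 = 24^7 mod 113 = 78.
x_1 = 78^2 mod 113 = 95.
x_2 = 95^2 mod 113 = 98.
x_3 = 98^2 mod 113 = 112.

78, 95, 98, 112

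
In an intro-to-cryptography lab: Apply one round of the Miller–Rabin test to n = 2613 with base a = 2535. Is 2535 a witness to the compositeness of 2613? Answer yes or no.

n − 1 = 2612 = 2^2 · 653, so s = 2 and d = 653.
x_0 = 2535^653 mod 2613 = 546.
x_0 is neither 1 nor 2612, so continue squaring.
x_1 = 546^2 mod 2613 = 234.
Reached i = s−1 = 1 without hitting −1: 2535 is a Miller–Rabin witness and 2613 is composite.

yes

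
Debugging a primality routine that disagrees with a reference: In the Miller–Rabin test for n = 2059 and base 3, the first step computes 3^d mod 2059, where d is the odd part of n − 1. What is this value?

n − 1 = 2058 = 2^1 · 1029, so s = 1 and d = 1029.
3^1029 mod 2059 = 1119.

1119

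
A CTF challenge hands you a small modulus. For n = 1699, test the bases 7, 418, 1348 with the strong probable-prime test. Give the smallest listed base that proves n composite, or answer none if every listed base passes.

none

n − 1 = 1698 = 2^1 · 849, so s = 1 and d = 849.
Base 7: x_0 = 7^849 mod 1699 = 1. x_0 = 1, so 7 is not a witness.
Base 418: x_0 = 418^849 mod 1699 = 1. x_0 = 1, so 418 is not a witness.
Base 1348: x_0 = 1348^849 mod 1699 = 1. x_0 = 1, so 1348 is not a witness.
No listed base is a witness for 1699.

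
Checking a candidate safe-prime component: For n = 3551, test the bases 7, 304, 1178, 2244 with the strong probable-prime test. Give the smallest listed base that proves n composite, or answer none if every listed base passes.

n − 1 = 3550 = 2^1 · 1775, so s = 1 and d = 1775.
Base 7: x_0 = 7^1775 mod 3551 = 453. x_0 ∉ {1, 3550} and s = 1, so 7 is a Miller–Rabin witness and 3551 is composite.
Base 304: x_0 = 304^1775 mod 3551 = 3549. x_0 ∉ {1, 3550} and s = 1, so 304 is a Miller–Rabin witness and 3551 is composite.
Base 1178: x_0 = 1178^1775 mod 3551 = 2271. x_0 ∉ {1, 3550} and s = 1, so 1178 is a Miller–Rabin witness and 3551 is composite.
Base 2244: x_0 = 2244^1775 mod 3551 = 2351. x_0 ∉ {1, 3550} and s = 1, so 2244 is a Miller–Rabin witness and 3551 is composite.
The smallest witness among the given bases is 7.

7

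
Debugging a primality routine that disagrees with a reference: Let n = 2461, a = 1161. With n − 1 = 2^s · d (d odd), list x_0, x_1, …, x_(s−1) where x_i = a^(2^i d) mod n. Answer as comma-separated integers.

2022, 763

n − 1 = 2460 = 2^2 · 615, so s = 2 and d = 615.
x_0 = 1161^615 mod 2461 = 2022.
x_1 = 2022^2 mod 2461 = 763.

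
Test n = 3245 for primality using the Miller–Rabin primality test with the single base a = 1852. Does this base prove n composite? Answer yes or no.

yes

n − 1 = 3244 = 2^2 · 811, so s = 2 and d = 811.
x_0 = 1852^811 mod 3245 = 2083.
x_0 is neither 1 nor 3244, so continue squaring.
x_1 = 2083^2 mod 3245 = 324.
Reached i = s−1 = 1 without hitting −1: 1852 is a Miller–Rabin witness and 3245 is composite.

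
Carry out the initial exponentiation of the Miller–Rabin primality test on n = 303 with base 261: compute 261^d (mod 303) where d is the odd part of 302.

n − 1 = 302 = 2^1 · 151, so s = 1 and d = 151.
Repeated squaring mod 303: 261^1 ≡ 261, 261^2 ≡ 249, 261^4 ≡ 189, 261^8 ≡ 270, 261^16 ≡ 180, 261^32 ≡ 282, 261^64 ≡ 138, 261^128 ≡ 258.
151 = 128 + 16 + 4 + 2 + 1, so 261^151 ≡ 258·180·189·249·261 ≡ 42 (mod 303).

42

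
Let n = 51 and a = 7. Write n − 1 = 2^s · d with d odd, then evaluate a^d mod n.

10

n − 1 = 50 = 2^1 · 25, so s = 1 and d = 25.
7^25 mod 51 = 10.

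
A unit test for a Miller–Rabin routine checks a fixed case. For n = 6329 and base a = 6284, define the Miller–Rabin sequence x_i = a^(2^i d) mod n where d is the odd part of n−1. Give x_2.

n − 1 = 6328 = 2^3 · 791, so s = 3 and d = 791.
By repeated squaring, 6284^791 ≡ 4110 (mod 6329).
x_0 = 4110.
x_1 = 4110^2 mod 6329 = 6328.
x_2 = 6328^2 mod 6329 = 1.

1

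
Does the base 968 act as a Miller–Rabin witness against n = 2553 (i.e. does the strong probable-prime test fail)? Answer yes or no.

n − 1 = 2552 = 2^3 · 319, so s = 3 and d = 319.
x_0 = 968^319 mod 2553 = 1289.
x_0 is neither 1 nor 2552, so continue squaring.
x_1 = 1289^2 mod 2553 = 2071.
x_2 = 2071^2 mod 2553 = 1.
x_2 = 1 but x_1 ≠ ±1, a nontrivial square root of 1 — 968 is a witness and 2553 is composite.

yes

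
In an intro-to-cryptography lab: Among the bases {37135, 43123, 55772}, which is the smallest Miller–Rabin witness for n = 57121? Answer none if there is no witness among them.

43123

n − 1 = 57120 = 2^5 · 1785, so s = 5 and d = 1785.
Base 37135: x_0 = 37135^1785 mod 57121 = 1. x_0 = 1, so 37135 is not a witness.
Base 43123: x_0 = 43123^1785 mod 57121 = 1672. x_0 is neither 1 nor 57120, so continue squaring. x_1 = 1672^2 mod 57121 = 53776. x_2 = 53776^2 mod 57121 = 50430. x_3 = 50430^2 mod 57121 = 43738. x_4 = 43738^2 mod 57121 = 30354. Reached i = s−1 = 4 without hitting −1: 43123 is a Miller–Rabin witness and 57121 is composite.
Base 55772: x_0 = 55772^1785 mod 57121 = 46606. x_0 is neither 1 nor 57120, so continue squaring. x_1 = 46606^2 mod 57121 = 36090. x_2 = 36090^2 mod 57121 = 15058. x_3 = 15058^2 mod 57121 = 30115. x_4 = 30115^2 mod 57121 = 3108. Reached i = s−1 = 4 without hitting −1: 55772 is a Miller–Rabin witness and 57121 is composite.
The smallest witness among the given bases is 43123.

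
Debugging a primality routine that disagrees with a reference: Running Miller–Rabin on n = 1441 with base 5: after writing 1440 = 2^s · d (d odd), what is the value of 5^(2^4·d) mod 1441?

243

n − 1 = 1440 = 2^5 · 45, so s = 5 and d = 45.
x_0 = 5^45 mod 1441 = 584.
x_1 = 584^2 mod 1441 = 980.
x_2 = 980^2 mod 1441 = 694.
x_3 = 694^2 mod 1441 = 342.
x_4 = 342^2 mod 1441 = 243.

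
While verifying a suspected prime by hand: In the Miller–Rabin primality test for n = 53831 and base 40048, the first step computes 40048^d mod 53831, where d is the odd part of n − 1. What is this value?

n − 1 = 53830 = 2^1 · 26915, so s = 1 and d = 26915.
Repeated squaring mod 53831: 40048^1 ≡ 40048, 40048^2 ≡ 1490, 40048^4 ≡ 13029, 40048^8 ≡ 25698, 40048^16 ≡ 42327, 40048^32 ≡ 25418, 40048^64 ≡ 48893, 40048^128 ≡ 52232, 40048^256 ≡ 26744, 40048^512 ≡ 42870, 40048^1024 ≡ 46560, 40048^2048 ≡ 5399, 40048^4096 ≡ 26630, 40048^8192 ≡ 41137, 40048^16384 ≡ 21453.
26915 = 16384 + 8192 + 2048 + 256 + 32 + 2 + 1, so 40048^26915 ≡ 21453·41137·5399·26744·25418·1490·40048 ≡ 1 (mod 53831).

1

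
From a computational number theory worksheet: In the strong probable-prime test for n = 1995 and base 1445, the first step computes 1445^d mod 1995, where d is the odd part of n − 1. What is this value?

1445

n − 1 = 1994 = 2^1 · 997, so s = 1 and d = 997.
1445^997 mod 1995 = 1445.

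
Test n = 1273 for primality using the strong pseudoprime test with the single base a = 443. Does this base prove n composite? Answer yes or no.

n − 1 = 1272 = 2^3 · 159, so s = 3 and d = 159.
x_0 = 443^159 mod 1273 = 125.
x_0 is neither 1 nor 1272, so continue squaring.
x_1 = 125^2 mod 1273 = 349.
x_2 = 349^2 mod 1273 = 866.
Reached i = s−1 = 2 without hitting −1: 443 is a Miller–Rabin witness and 1273 is composite.

yes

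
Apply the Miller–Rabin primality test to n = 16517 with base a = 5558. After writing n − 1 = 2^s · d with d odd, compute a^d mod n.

15490

n − 1 = 16516 = 2^2 · 4129, so s = 2 and d = 4129.
Repeated squaring mod 16517: 5558^1 ≡ 5558, 5558^2 ≡ 4574, 5558^4 ≡ 10954, 5558^8 ≡ 10628, 5558^16 ≡ 11138, 5558^32 ≡ 12374, 5558^64 ≡ 3286, 5558^128 ≡ 12195, 5558^256 ≡ 15474, 5558^512 ≡ 14244, 5558^1024 ≡ 13225, 5558^2048 ≡ 2112, 5558^4096 ≡ 954.
4129 = 4096 + 32 + 1, so 5558^4129 ≡ 954·12374·5558 ≡ 15490 (mod 16517).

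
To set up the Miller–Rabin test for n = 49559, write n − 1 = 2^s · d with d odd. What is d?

24779

Halving: 49558 → 24779; 24779 is odd.
So 49558 = 2^1 · 24779.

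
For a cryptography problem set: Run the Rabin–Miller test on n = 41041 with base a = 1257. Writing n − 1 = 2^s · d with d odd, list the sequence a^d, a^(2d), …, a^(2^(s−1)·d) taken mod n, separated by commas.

8009, 38039, 24025, 1

n − 1 = 41040 = 2^4 · 2565, so s = 4 and d = 2565.
x_0 = 1257^2565 mod 41041 = 8009.
x_1 = 8009^2 mod 41041 = 38039.
x_2 = 38039^2 mod 41041 = 24025.
x_3 = 24025^2 mod 41041 = 1.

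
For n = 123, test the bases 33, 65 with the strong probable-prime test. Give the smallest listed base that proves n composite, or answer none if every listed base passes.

33

n − 1 = 122 = 2^1 · 61, so s = 1 and d = 61.
Base 33: x_0 = 33^61 mod 123 = 33. x_0 ∉ {1, 122} and s = 1, so 33 is a Miller–Rabin witness and 123 is composite.
Base 65: x_0 = 65^61 mod 123 = 17. x_0 ∉ {1, 122} and s = 1, so 65 is a Miller–Rabin witness and 123 is composite.
The smallest witness among the given bases is 33.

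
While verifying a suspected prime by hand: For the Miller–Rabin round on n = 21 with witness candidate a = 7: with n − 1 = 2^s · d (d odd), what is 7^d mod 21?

n − 1 = 20 = 2^2 · 5, so s = 2 and d = 5.
7^5 mod 21 = 7.

7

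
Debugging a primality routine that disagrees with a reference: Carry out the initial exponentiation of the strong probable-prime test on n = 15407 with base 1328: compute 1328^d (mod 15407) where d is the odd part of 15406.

n − 1 = 15406 = 2^1 · 7703, so s = 1 and d = 7703.
1328^7703 mod 15407 = 7353.

7353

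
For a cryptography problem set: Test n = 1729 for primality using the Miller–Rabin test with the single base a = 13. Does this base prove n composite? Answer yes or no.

yes

n − 1 = 1728 = 2^6 · 27, so s = 6 and d = 27.
Repeated squaring mod 1729: 13^1 ≡ 13, 13^2 ≡ 169, 13^4 ≡ 897, 13^8 ≡ 624, 13^16 ≡ 351.
27 = 16 + 8 + 2 + 1, so 13^27 ≡ 351·624·169·13 ≡ 1196 (mod 1729).
x_0 = 13^27 mod 1729 = 1196.
x_0 is neither 1 nor 1728, so continue squaring.
x_1 = 1196^2 mod 1729 = 533.
x_2 = 533^2 mod 1729 = 533.
x_3 = 533^2 mod 1729 = 533.
x_4 = 533^2 mod 1729 = 533.
x_5 = 533^2 mod 1729 = 533.
Reached i = s−1 = 5 without hitting −1: 13 is a Miller–Rabin witness and 1729 is composite.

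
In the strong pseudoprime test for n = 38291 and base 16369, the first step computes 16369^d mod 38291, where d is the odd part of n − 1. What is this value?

33881

n − 1 = 38290 = 2^1 · 19145, so s = 1 and d = 19145.
16369^19145 mod 38291 = 33881.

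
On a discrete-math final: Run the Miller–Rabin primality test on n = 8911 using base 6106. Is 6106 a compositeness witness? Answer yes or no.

no

n − 1 = 8910 = 2^1 · 4455, so s = 1 and d = 4455.
x_0 = 6106^4455 mod 8911 = 1.
x_0 = 1, so 6106 is not a witness.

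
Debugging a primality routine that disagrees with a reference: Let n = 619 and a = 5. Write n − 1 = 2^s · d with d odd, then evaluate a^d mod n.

1

n − 1 = 618 = 2^1 · 309, so s = 1 and d = 309.
5^309 mod 619 = 1.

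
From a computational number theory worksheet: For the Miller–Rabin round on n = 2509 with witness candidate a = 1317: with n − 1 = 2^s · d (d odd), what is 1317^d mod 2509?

1247

n − 1 = 2508 = 2^2 · 627, so s = 2 and d = 627.
Repeated squaring mod 2509: 1317^1 ≡ 1317, 1317^2 ≡ 770, 1317^4 ≡ 776, 1317^8 ≡ 16, 1317^16 ≡ 256, 1317^32 ≡ 302, 1317^64 ≡ 880, 1317^128 ≡ 1628, 1317^256 ≡ 880, 1317^512 ≡ 1628.
627 = 512 + 64 + 32 + 16 + 2 + 1, so 1317^627 ≡ 1628·880·302·256·770·1317 ≡ 1247 (mod 2509).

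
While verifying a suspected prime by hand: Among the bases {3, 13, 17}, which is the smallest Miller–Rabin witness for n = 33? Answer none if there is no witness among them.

n − 1 = 32 = 2^5 · 1, so s = 5 and d = 1.
Base 3: x_0 = 3^1 mod 33 = 3. x_0 is neither 1 nor 32, so continue squaring. x_1 = 3^2 mod 33 = 9. x_2 = 9^2 mod 33 = 15. x_3 = 15^2 mod 33 = 27. x_4 = 27^2 mod 33 = 3. Reached i = s−1 = 4 without hitting −1: 3 is a Miller–Rabin witness and 33 is composite.
Base 13: x_0 = 13^1 mod 33 = 13. x_0 is neither 1 nor 32, so continue squaring. x_1 = 13^2 mod 33 = 4. x_2 = 4^2 mod 33 = 16. x_3 = 16^2 mod 33 = 25. x_4 = 25^2 mod 33 = 31. Reached i = s−1 = 4 without hitting −1: 13 is a Miller–Rabin witness and 33 is composite.
Base 17: x_0 = 17^1 mod 33 = 17. x_0 is neither 1 nor 32, so continue squaring. x_1 = 17^2 mod 33 = 25. x_2 = 25^2 mod 33 = 31. x_3 = 31^2 mod 33 = 4. x_4 = 4^2 mod 33 = 16. Reached i = s−1 = 4 without hitting −1: 17 is a Miller–Rabin witness and 33 is composite.
The smallest witness among the given bases is 3.

3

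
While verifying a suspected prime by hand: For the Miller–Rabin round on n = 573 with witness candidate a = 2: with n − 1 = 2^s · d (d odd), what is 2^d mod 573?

n − 1 = 572 = 2^2 · 143, so s = 2 and d = 143.
2^143 mod 573 = 134.

134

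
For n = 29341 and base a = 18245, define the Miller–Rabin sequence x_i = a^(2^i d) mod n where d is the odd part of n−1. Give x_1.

11101

n − 1 = 29340 = 2^2 · 7335, so s = 2 and d = 7335.
x_0 = 18245^7335 mod 29341 = 5845.
x_1 = 5845^2 mod 29341 = 11101.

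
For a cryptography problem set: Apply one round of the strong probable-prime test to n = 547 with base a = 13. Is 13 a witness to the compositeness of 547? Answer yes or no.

n − 1 = 546 = 2^1 · 273, so s = 1 and d = 273.
Repeated squaring mod 547: 13^1 ≡ 13, 13^2 ≡ 169, 13^4 ≡ 117, 13^8 ≡ 14, 13^16 ≡ 196, 13^32 ≡ 126, 13^64 ≡ 13, 13^128 ≡ 169, 13^256 ≡ 117.
273 = 256 + 16 + 1, so 13^273 ≡ 117·196·13 ≡ 1 (mod 547).
x_0 = 13^273 mod 547 = 1.
x_0 = 1, so 13 is not a witness.

no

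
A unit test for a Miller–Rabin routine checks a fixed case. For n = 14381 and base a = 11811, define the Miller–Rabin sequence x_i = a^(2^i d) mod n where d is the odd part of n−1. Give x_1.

4186

n − 1 = 14380 = 2^2 · 3595, so s = 2 and d = 3595.
By repeated squaring, 11811^3595 ≡ 5115 (mod 14381).
x_0 = 5115.
x_1 = 5115^2 mod 14381 = 4186.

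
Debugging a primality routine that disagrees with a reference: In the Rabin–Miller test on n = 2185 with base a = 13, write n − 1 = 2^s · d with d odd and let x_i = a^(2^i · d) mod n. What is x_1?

n − 1 = 2184 = 2^3 · 273, so s = 3 and d = 273.
x_0 = 13^273 mod 2185 = 1038.
x_1 = 1038^2 mod 2185 = 239.

239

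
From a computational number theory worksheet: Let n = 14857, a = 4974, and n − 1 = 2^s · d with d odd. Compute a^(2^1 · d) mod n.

9834

n − 1 = 14856 = 2^3 · 1857, so s = 3 and d = 1857.
x_0 = 4974^1857 mod 14857 = 14459.
x_1 = 14459^2 mod 14857 = 9834.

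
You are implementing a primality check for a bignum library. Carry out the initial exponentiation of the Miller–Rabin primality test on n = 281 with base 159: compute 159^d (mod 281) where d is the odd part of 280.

n − 1 = 280 = 2^3 · 35, so s = 3 and d = 35.
159^35 mod 281 = 192.

192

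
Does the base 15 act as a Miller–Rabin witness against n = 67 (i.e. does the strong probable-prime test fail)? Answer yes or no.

n − 1 = 66 = 2^1 · 33, so s = 1 and d = 33.
x_0 = 15^33 mod 67 = 1.
x_0 = 1, so 15 is not a witness.

no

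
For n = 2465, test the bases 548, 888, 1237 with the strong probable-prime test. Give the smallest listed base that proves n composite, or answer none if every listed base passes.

n − 1 = 2464 = 2^5 · 77, so s = 5 and d = 77.
Base 548: x_0 = 548^77 mod 2465 = 1143. x_0 is neither 1 nor 2464, so continue squaring. x_1 = 1143^2 mod 2465 = 2464. x_1 ≡ −1, so 548 is not a witness.
Base 888: x_0 = 888^77 mod 2465 = 1143. x_0 is neither 1 nor 2464, so continue squaring. x_1 = 1143^2 mod 2465 = 2464. x_1 ≡ −1, so 888 is not a witness.
Base 1237: x_0 = 1237^77 mod 2465 = 1322. x_0 is neither 1 nor 2464, so continue squaring. x_1 = 1322^2 mod 2465 = 2464. x_1 ≡ −1, so 1237 is not a witness.
No listed base is a witness for 2465.

none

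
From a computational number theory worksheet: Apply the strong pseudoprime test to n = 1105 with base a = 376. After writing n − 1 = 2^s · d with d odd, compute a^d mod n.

n − 1 = 1104 = 2^4 · 69, so s = 4 and d = 69.
376^69 mod 1105 = 831.

831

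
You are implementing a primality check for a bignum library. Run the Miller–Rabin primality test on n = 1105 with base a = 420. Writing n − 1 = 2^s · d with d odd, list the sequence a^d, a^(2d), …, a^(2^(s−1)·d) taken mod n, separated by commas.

870, 1080, 625, 560

n − 1 = 1104 = 2^4 · 69, so s = 4 and d = 69.
x_0 = 420^69 mod 1105 = 870.
x_1 = 870^2 mod 1105 = 1080.
x_2 = 1080^2 mod 1105 = 625.
x_3 = 625^2 mod 1105 = 560.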